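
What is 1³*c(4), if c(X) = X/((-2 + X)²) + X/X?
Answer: 2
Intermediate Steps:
c(X) = 1 + X/(-2 + X)² (c(X) = X/(-2 + X)² + 1 = 1 + X/(-2 + X)²)
1³*c(4) = 1³*(1 + 4/(-2 + 4)²) = 1*(1 + 4/2²) = 1*(1 + 4*(¼)) = 1*(1 + 1) = 1*2 = 2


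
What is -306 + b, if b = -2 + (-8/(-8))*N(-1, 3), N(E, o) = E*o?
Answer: -311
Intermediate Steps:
b = -5 (b = -2 + (-8/(-8))*(-1*3) = -2 - 8*(-1/8)*(-3) = -2 + 1*(-3) = -2 - 3 = -5)
-306 + b = -306 - 5 = -311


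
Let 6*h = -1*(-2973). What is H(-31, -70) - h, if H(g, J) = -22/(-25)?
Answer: -24731/50 ≈ -494.62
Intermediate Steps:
H(g, J) = 22/25 (H(g, J) = -22*(-1/25) = 22/25)
h = 991/2 (h = (-1*(-2973))/6 = (⅙)*2973 = 991/2 ≈ 495.50)
H(-31, -70) - h = 22/25 - 1*991/2 = 22/25 - 991/2 = -24731/50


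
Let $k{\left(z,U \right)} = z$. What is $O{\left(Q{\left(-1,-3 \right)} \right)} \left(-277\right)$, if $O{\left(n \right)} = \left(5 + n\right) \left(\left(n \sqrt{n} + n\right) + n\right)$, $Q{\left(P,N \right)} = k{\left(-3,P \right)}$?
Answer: $3324 + 1662 i \sqrt{3} \approx 3324.0 + 2878.7 i$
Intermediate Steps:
$Q{\left(P,N \right)} = -3$
$O{\left(n \right)} = \left(5 + n\right) \left(n^{\frac{3}{2}} + 2 n\right)$ ($O{\left(n \right)} = \left(5 + n\right) \left(\left(n^{\frac{3}{2}} + n\right) + n\right) = \left(5 + n\right) \left(\left(n + n^{\frac{3}{2}}\right) + n\right) = \left(5 + n\right) \left(n^{\frac{3}{2}} + 2 n\right)$)
$O{\left(Q{\left(-1,-3 \right)} \right)} \left(-277\right) = \left(\left(-3\right)^{\frac{5}{2}} + 2 \left(-3\right)^{2} + 5 \left(-3\right)^{\frac{3}{2}} + 10 \left(-3\right)\right) \left(-277\right) = \left(9 i \sqrt{3} + 2 \cdot 9 + 5 \left(- 3 i \sqrt{3}\right) - 30\right) \left(-277\right) = \left(9 i \sqrt{3} + 18 - 15 i \sqrt{3} - 30\right) \left(-277\right) = \left(-12 - 6 i \sqrt{3}\right) \left(-277\right) = 3324 + 1662 i \sqrt{3}$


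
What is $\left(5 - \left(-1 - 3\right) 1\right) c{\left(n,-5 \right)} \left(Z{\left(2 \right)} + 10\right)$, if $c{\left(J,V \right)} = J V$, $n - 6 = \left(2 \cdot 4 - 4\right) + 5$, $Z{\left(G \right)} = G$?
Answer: $-8100$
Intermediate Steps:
$n = 15$ ($n = 6 + \left(\left(2 \cdot 4 - 4\right) + 5\right) = 6 + \left(\left(8 - 4\right) + 5\right) = 6 + \left(4 + 5\right) = 6 + 9 = 15$)
$\left(5 - \left(-1 - 3\right) 1\right) c{\left(n,-5 \right)} \left(Z{\left(2 \right)} + 10\right) = \left(5 - \left(-1 - 3\right) 1\right) 15 \left(-5\right) \left(2 + 10\right) = \left(5 - \left(-4\right) 1\right) \left(-75\right) 12 = \left(5 - -4\right) \left(-75\right) 12 = \left(5 + 4\right) \left(-75\right) 12 = 9 \left(-75\right) 12 = \left(-675\right) 12 = -8100$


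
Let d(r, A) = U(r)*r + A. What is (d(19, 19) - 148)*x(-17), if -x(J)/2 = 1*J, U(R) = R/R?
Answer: -3740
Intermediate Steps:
U(R) = 1
x(J) = -2*J
d(r, A) = A + r (d(r, A) = 1*r + A = r + A = A + r)
(d(19, 19) - 148)*x(-17) = ((19 + 19) - 148)*(-2*(-17)) = (38 - 148)*34 = -110*34 = -3740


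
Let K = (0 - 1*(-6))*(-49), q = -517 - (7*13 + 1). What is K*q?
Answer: 179046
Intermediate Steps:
q = -609 (q = -517 - (91 + 1) = -517 - 1*92 = -517 - 92 = -609)
K = -294 (K = (0 + 6)*(-49) = 6*(-49) = -294)
K*q = -294*(-609) = 179046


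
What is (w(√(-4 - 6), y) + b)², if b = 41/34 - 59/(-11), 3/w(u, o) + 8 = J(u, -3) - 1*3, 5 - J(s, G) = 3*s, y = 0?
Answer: 5*(2230956*√10 + 3975689*I)/(139876*(2*√10 + 3*I)) ≈ 41.251 + 2.9033*I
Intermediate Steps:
J(s, G) = 5 - 3*s
w(u, o) = 3/(-6 - 3*u) (w(u, o) = 3/(-8 + ((5 - 3*u) - 1*3)) = 3/(-8 + ((5 - 3*u) - 3)) = 3/(-8 + (2 - 3*u)) = 3/(-6 - 3*u))
b = 2457/374 (b = 41*(1/34) - 59*(-1/11) = 41/34 + 59/11 = 2457/374 ≈ 6.5695)
(w(√(-4 - 6), y) + b)² = (-1/(2 + √(-4 - 6)) + 2457/374)² = (-1/(2 + √(-10)) + 2457/374)² = (-1/(2 + I*√10) + 2457/374)² = (2457/374 - 1/(2 + I*√10))²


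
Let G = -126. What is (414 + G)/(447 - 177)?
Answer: 16/15 ≈ 1.0667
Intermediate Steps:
(414 + G)/(447 - 177) = (414 - 126)/(447 - 177) = 288/270 = 288*(1/270) = 16/15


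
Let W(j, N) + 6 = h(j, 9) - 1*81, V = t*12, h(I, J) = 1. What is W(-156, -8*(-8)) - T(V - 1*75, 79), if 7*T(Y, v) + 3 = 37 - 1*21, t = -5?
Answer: -615/7 ≈ -87.857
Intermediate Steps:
V = -60 (V = -5*12 = -60)
W(j, N) = -86 (W(j, N) = -6 + (1 - 1*81) = -6 + (1 - 81) = -6 - 80 = -86)
T(Y, v) = 13/7 (T(Y, v) = -3/7 + (37 - 1*21)/7 = -3/7 + (37 - 21)/7 = -3/7 + (⅐)*16 = -3/7 + 16/7 = 13/7)
W(-156, -8*(-8)) - T(V - 1*75, 79) = -86 - 1*13/7 = -86 - 13/7 = -615/7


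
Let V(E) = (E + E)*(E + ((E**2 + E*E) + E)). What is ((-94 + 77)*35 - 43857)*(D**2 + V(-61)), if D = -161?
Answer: 38545173788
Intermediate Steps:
V(E) = 2*E*(2*E + 2*E**2) (V(E) = (2*E)*(E + ((E**2 + E**2) + E)) = (2*E)*(E + (2*E**2 + E)) = (2*E)*(E + (E + 2*E**2)) = (2*E)*(2*E + 2*E**2) = 2*E*(2*E + 2*E**2))
((-94 + 77)*35 - 43857)*(D**2 + V(-61)) = ((-94 + 77)*35 - 43857)*((-161)**2 + 4*(-61)**2*(1 - 61)) = (-17*35 - 43857)*(25921 + 4*3721*(-60)) = (-595 - 43857)*(25921 - 893040) = -44452*(-867119) = 38545173788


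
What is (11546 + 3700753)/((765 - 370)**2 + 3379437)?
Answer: 3712299/3535462 ≈ 1.0500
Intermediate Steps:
(11546 + 3700753)/((765 - 370)**2 + 3379437) = 3712299/(395**2 + 3379437) = 3712299/(156025 + 3379437) = 3712299/3535462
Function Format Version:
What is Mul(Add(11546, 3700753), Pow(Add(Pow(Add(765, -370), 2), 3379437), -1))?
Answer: Rational(3712299, 3535462) ≈ 1.0500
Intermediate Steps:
Mul(Add(11546, 3700753), Pow(Add(Pow(Add(765, -370), 2), 3379437), -1)) = Mul(3712299, Pow(Add(Pow(395, 2), 3379437), -1)) = Mul(3712299, Pow(Add(156025, 3379437), -1)) = Mul(3712299, Pow(3535462, -1)) = Mul(3712299, Rational(1, 3535462)) = Rational(3712299, 3535462)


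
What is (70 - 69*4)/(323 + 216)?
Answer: -206/539 ≈ -0.38219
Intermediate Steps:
(70 - 69*4)/(323 + 216) = (70 - 276)/539 = -206*1/539 = -206/539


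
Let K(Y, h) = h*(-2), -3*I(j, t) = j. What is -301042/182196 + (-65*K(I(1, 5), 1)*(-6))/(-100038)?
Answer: -356827699/216982422 ≈ -1.6445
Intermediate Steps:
I(j, t) = -j/3
K(Y, h) = -2*h
-301042/182196 + (-65*K(I(1, 5), 1)*(-6))/(-100038) = -301042/182196 + (-(-130)*(-6))/(-100038) = -301042*1/182196 + (-65*(-2)*(-6))*(-1/100038) = -21503/13014 + (130*(-6))*(-1/100038) = -21503/13014 - 780*(-1/100038) = -21503/13014 + 130/16673 = -356827699/216982422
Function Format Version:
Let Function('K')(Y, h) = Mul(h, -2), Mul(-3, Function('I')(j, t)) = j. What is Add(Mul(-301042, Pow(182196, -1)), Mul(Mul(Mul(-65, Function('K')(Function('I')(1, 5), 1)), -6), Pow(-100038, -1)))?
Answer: Rational(-356827699, 216982422) ≈ -1.6445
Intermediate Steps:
Function('I')(j, t) = Mul(Rational(-1, 3), j)
Function('K')(Y, h) = Mul(-2, h)
Add(Mul(-301042, Pow(182196, -1)), Mul(Mul(Mul(-65, Function('K')(Function('I')(1, 5), 1)), -6), Pow(-100038, -1))) = Add(Mul(-301042, Pow(182196, -1)), Mul(Mul(Mul(-65, Mul(-2, 1)), -6), Pow(-100038, -1))) = Add(Mul(-301042, Rational(1, 182196)), Mul(Mul(Mul(-65, -2), -6), Rational(-1, 100038))) = Add(Rational(-21503, 13014), Mul(Mul(130, -6), Rational(-1, 100038))) = Add(Rational(-21503, 13014), Mul(-780, Rational(-1, 100038))) = Add(Rational(-21503, 13014), Rational(130, 16673)) = Rational(-356827699, 216982422)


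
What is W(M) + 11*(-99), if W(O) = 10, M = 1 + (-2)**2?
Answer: -1079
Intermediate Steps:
M = 5 (M = 1 + 4 = 5)
W(M) + 11*(-99) = 10 + 11*(-99) = 10 - 1089 = -1079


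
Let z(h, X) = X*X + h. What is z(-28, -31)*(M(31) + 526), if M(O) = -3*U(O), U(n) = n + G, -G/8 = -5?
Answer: 292029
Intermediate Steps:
G = 40 (G = -8*(-5) = 40)
U(n) = 40 + n (U(n) = n + 40 = 40 + n)
M(O) = -120 - 3*O (M(O) = -3*(40 + O) = -120 - 3*O)
z(h, X) = h + X² (z(h, X) = X² + h = h + X²)
z(-28, -31)*(M(31) + 526) = (-28 + (-31)²)*((-120 - 3*31) + 526) = (-28 + 961)*((-120 - 93) + 526) = 933*(-213 + 526) = 933*313 = 292029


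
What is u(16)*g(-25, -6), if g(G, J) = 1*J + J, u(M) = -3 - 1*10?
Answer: 156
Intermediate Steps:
u(M) = -13 (u(M) = -3 - 10 = -13)
g(G, J) = 2*J (g(G, J) = J + J = 2*J)
u(16)*g(-25, -6) = -26*(-6) = -13*(-12) = 156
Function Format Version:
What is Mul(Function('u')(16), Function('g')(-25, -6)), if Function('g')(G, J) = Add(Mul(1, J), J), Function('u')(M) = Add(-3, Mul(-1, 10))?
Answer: 156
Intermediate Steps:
Function('u')(M) = -13 (Function('u')(M) = Add(-3, -10) = -13)
Function('g')(G, J) = Mul(2, J) (Function('g')(G, J) = Add(J, J) = Mul(2, J))
Mul(Function('u')(16), Function('g')(-25, -6)) = Mul(-13, Mul(2, -6)) = Mul(-13, -12) = 156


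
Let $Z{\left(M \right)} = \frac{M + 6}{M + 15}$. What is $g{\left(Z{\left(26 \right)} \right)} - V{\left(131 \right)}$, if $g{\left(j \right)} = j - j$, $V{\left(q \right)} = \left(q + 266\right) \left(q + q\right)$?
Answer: $-104014$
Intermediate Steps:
$Z{\left(M \right)} = \frac{6 + M}{15 + M}$
$V{\left(q \right)} = 2 q \left(266 + q\right)$ ($V{\left(q \right)} = \left(266 + q\right) 2 q = 2 q \left(266 + q\right)$)
$g{\left(j \right)} = 0$
$g{\left(Z{\left(26 \right)} \right)} - V{\left(131 \right)} = 0 - 2 \cdot 131 \left(266 + 131\right) = 0 - 2 \cdot 131 \cdot 397 = 0 - 104014 = -104014$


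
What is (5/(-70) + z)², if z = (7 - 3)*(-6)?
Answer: 113569/196 ≈ 579.43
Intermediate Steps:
z = -24 (z = 4*(-6) = -24)
(5/(-70) + z)² = (5/(-70) - 24)² = (5*(-1/70) - 24)² = (-1/14 - 24)² = (-337/14)² = 113569/196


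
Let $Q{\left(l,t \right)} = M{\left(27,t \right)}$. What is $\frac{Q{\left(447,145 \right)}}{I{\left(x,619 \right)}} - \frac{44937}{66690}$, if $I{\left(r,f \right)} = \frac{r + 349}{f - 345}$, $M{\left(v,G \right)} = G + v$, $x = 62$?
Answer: $\frac{844687}{7410} \approx 113.99$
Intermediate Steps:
$I{\left(r,f \right)} = \frac{349 + r}{-345 + f}$
$Q{\left(l,t \right)} = 27 + t$ ($Q{\left(l,t \right)} = t + 27 = 27 + t$)
$\frac{Q{\left(447,145 \right)}}{I{\left(x,619 \right)}} - \frac{44937}{66690} = \frac{27 + 145}{\frac{1}{-345 + 619} \left(349 + 62\right)} - \frac{44937}{66690} = \frac{172}{\frac{1}{274} \cdot 411} - \frac{4993}{7410} = \frac{172}{\frac{3}{2}} - \frac{4993}{7410} = 172 \cdot \frac{2}{3} - \frac{4993}{7410} = \frac{344}{3} - \frac{4993}{7410} = \frac{844687}{7410}$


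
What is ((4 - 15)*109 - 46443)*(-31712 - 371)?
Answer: 1528498286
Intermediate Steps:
((4 - 15)*109 - 46443)*(-31712 - 371) = (-11*109 - 46443)*(-32083) = (-1199 - 46443)*(-32083) = -47642*(-32083) = 1528498286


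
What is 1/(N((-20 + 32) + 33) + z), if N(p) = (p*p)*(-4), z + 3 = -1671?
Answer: -1/9774 ≈ -0.00010231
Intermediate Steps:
z = -1674 (z = -3 - 1671 = -1674)
N(p) = -4*p² (N(p) = p²*(-4) = -4*p²)
1/(N((-20 + 32) + 33) + z) = 1/(-4*((-20 + 32) + 33)² - 1674) = 1/(-4*(12 + 33)² - 1674) = 1/(-4*45² - 1674) = 1/(-4*2025 - 1674) = 1/(-8100 - 1674) = 1/(-9774) = -1/9774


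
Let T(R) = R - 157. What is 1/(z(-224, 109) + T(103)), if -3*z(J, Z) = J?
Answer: 3/62 ≈ 0.048387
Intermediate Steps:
z(J, Z) = -J/3
T(R) = -157 + R
1/(z(-224, 109) + T(103)) = 1/(-1/3*(-224) + (-157 + 103)) = 1/(224/3 - 54) = 1/(62/3) = 3/62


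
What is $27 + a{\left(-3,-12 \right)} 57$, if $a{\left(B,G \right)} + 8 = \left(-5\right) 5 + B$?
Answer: $-2025$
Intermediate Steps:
$a{\left(B,G \right)} = -33 + B$ ($a{\left(B,G \right)} = -8 + \left(\left(-5\right) 5 + B\right) = -8 + \left(-25 + B\right) = -33 + B$)
$27 + a{\left(-3,-12 \right)} 57 = 27 + \left(-33 - 3\right) 57 = 27 - 2052 = -2025$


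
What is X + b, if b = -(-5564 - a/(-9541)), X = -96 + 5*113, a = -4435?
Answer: 57565288/9541 ≈ 6033.5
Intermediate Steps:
X = 469 (X = -96 + 565 = 469)
b = 53090559/9541 (b = -(-5564 - (-4435)/(-9541)) = -(-5564 - (-4435)*(-1)/9541) = -(-5564 - 1*4435/9541) = -(-5564 - 4435/9541) = -1*(-53090559/9541) = 53090559/9541 ≈ 5564.5)
X + b = 469 + 53090559/9541 = 57565288/9541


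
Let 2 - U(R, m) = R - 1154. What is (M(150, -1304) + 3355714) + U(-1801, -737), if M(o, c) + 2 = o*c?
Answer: 3163069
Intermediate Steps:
U(R, m) = 1156 - R (U(R, m) = 2 - (R - 1154) = 2 - (-1154 + R) = 2 + (1154 - R) = 1156 - R)
M(o, c) = -2 + c*o (M(o, c) = -2 + o*c = -2 + c*o)
(M(150, -1304) + 3355714) + U(-1801, -737) = ((-2 - 1304*150) + 3355714) + (1156 - 1*(-1801)) = ((-2 - 195600) + 3355714) + (1156 + 1801) = (-195602 + 3355714) + 2957 = 3160112 + 2957 = 3163069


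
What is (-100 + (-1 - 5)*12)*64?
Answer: -11008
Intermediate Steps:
(-100 + (-1 - 5)*12)*64 = (-100 - 6*12)*64 = (-100 - 72)*64 = -172*64 = -11008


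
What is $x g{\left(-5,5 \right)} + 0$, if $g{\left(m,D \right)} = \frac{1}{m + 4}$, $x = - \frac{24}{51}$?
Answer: $\frac{8}{17} \approx 0.47059$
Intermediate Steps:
$x = - \frac{8}{17}$ ($x = \left(-24\right) \frac{1}{51} = - \frac{8}{17} \approx -0.47059$)
$g{\left(m,D \right)} = \frac{1}{4 + m}$
$x g{\left(-5,5 \right)} + 0 = - \frac{8}{17 \left(4 - 5\right)} + 0 = - \frac{8}{17 \left(-1\right)} + 0 = \left(- \frac{8}{17}\right) \left(-1\right) + 0 = \frac{8}{17} + 0 = \frac{8}{17}$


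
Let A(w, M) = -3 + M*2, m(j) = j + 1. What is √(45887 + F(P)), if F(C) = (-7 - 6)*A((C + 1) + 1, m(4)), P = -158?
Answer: 214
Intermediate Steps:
m(j) = 1 + j
A(w, M) = -3 + 2*M
F(C) = -91 (F(C) = (-7 - 6)*(-3 + 2*(1 + 4)) = -13*(-3 + 2*5) = -13*(-3 + 10) = -13*7 = -91)
√(45887 + F(P)) = √(45887 - 91) = √45796 = 214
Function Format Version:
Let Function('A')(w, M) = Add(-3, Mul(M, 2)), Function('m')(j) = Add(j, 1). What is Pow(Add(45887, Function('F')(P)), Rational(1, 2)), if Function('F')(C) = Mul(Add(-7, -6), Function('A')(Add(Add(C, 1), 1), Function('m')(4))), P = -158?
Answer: 214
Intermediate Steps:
Function('m')(j) = Add(1, j)
Function('A')(w, M) = Add(-3, Mul(2, M))
Function('F')(C) = -91 (Function('F')(C) = Mul(Add(-7, -6), Add(-3, Mul(2, Add(1, 4)))) = Mul(-13, Add(-3, Mul(2, 5))) = Mul(-13, Add(-3, 10)) = Mul(-13, 7) = -91)
Pow(Add(45887, Function('F')(P)), Rational(1, 2)) = Pow(Add(45887, -91), Rational(1, 2)) = Pow(45796, Rational(1, 2)) = 214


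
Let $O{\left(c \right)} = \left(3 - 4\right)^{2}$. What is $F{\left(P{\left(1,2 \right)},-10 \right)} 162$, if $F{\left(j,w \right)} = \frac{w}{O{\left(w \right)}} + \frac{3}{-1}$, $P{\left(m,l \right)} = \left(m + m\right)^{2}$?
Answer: $-2106$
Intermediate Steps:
$P{\left(m,l \right)} = 4 m^{2}$ ($P{\left(m,l \right)} = \left(2 m\right)^{2} = 4 m^{2}$)
$O{\left(c \right)} = 1$ ($O{\left(c \right)} = \left(-1\right)^{2} = 1$)
$F{\left(j,w \right)} = -3 + w$ ($F{\left(j,w \right)} = \frac{w}{1} + \frac{3}{-1} = w 1 + 3 \left(-1\right) = w - 3 = -3 + w$)
$F{\left(P{\left(1,2 \right)},-10 \right)} 162 = \left(-3 - 10\right) 162 = \left(-13\right) 162 = -2106$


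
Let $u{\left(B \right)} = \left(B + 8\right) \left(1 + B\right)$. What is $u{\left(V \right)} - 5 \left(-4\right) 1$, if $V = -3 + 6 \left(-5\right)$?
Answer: $820$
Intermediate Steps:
$V = -33$ ($V = -3 - 30 = -33$)
$u{\left(B \right)} = \left(1 + B\right) \left(8 + B\right)$ ($u{\left(B \right)} = \left(8 + B\right) \left(1 + B\right) = \left(1 + B\right) \left(8 + B\right)$)
$u{\left(V \right)} - 5 \left(-4\right) 1 = \left(8 + \left(-33\right)^{2} + 9 \left(-33\right)\right) - 5 \left(-4\right) 1 = \left(8 + 1089 - 297\right) - \left(-20\right) 1 = 800 - -20 = 800 + 20 = 820$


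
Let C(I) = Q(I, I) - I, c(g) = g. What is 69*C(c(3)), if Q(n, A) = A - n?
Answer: -207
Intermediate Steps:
C(I) = -I (C(I) = (I - I) - I = 0 - I = -I)
69*C(c(3)) = 69*(-1*3) = 69*(-3) = -207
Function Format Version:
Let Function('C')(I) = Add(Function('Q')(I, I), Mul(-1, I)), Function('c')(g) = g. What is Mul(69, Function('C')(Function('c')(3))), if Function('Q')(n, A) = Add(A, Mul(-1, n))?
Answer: -207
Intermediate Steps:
Function('C')(I) = Mul(-1, I) (Function('C')(I) = Add(Add(I, Mul(-1, I)), Mul(-1, I)) = Add(0, Mul(-1, I)) = Mul(-1, I))
Mul(69, Function('C')(Function('c')(3))) = Mul(69, Mul(-1, 3)) = Mul(69, -3) = -207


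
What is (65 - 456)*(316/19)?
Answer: -123556/19 ≈ -6502.9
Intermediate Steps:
(65 - 456)*(316/19) = -123556/19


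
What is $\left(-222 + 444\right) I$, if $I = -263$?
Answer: $-58386$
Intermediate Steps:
$\left(-222 + 444\right) I = \left(-222 + 444\right) \left(-263\right) = 222 \left(-263\right) = -58386$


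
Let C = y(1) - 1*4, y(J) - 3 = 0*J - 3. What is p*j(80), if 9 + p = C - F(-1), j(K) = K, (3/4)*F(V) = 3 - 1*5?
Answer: -2480/3 ≈ -826.67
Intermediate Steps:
F(V) = -8/3 (F(V) = 4*(3 - 1*5)/3 = 4*(3 - 5)/3 = (4/3)*(-2) = -8/3)
y(J) = 0 (y(J) = 3 + (0*J - 3) = 3 + (0 - 3) = 3 - 3 = 0)
C = -4 (C = 0 - 1*4 = 0 - 4 = -4)
p = -31/3 (p = -9 + (-4 - 1*(-8/3)) = -9 + (-4 + 8/3) = -9 - 4/3 = -31/3 ≈ -10.333)
p*j(80) = -31/3*80 = -2480/3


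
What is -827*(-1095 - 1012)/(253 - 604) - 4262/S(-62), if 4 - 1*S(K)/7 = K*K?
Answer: -7806101393/1572480 ≈ -4964.2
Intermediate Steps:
S(K) = 28 - 7*K² (S(K) = 28 - 7*K*K = 28 - 7*K²)
-827*(-1095 - 1012)/(253 - 604) - 4262/S(-62) = -827*(-1095 - 1012)/(253 - 604) - 4262/(28 - 7*(-62)²) = -827/((-351/(-2107))) - 4262/(28 - 7*3844) = -827/((-351*(-1/2107))) - 4262/(28 - 26908) = -827/351/2107 - 4262/(-26880) = -827*2107/351 - 4262*(-1/26880) = -1742489/351 + 2131/13440 = -7806101393/1572480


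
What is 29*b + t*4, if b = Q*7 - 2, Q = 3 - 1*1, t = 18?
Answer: 420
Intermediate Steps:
Q = 2 (Q = 3 - 1 = 2)
b = 12 (b = 2*7 - 2 = 14 - 2 = 12)
29*b + t*4 = 29*12 + 18*4 = 348 + 72 = 420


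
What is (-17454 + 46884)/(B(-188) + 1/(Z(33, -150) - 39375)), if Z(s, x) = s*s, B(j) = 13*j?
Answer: -225351396/18714197 ≈ -12.042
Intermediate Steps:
Z(s, x) = s²
(-17454 + 46884)/(B(-188) + 1/(Z(33, -150) - 39375)) = (-17454 + 46884)/(13*(-188) + 1/(33² - 39375)) = 29430/(-2444 + 1/(1089 - 39375)) = 29430/(-2444 + 1/(-38286)) = 29430/(-2444 - 1/38286) = 29430/(-93570985/38286) = 29430*(-38286/93570985) = -225351396/18714197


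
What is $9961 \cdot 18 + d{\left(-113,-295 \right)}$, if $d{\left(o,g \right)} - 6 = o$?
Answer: $179191$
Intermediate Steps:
$d{\left(o,g \right)} = 6 + o$
$9961 \cdot 18 + d{\left(-113,-295 \right)} = 9961 \cdot 18 + \left(6 - 113\right) = 179298 - 107 = 179191$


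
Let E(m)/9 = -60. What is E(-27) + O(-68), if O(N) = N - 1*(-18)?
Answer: -590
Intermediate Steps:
E(m) = -540 (E(m) = 9*(-60) = -540)
O(N) = 18 + N (O(N) = N + 18 = 18 + N)
E(-27) + O(-68) = -540 + (18 - 68) = -540 - 50 = -590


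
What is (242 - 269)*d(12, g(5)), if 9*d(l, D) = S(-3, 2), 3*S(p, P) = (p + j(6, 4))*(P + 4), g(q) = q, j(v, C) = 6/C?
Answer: 9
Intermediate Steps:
S(p, P) = (4 + P)*(3/2 + p)/3 (S(p, P) = ((p + 6/4)*(P + 4))/3 = ((p + 6*(1/4))*(4 + P))/3 = ((p + 3/2)*(4 + P))/3 = ((3/2 + p)*(4 + P))/3 = ((4 + P)*(3/2 + p))/3 = (4 + P)*(3/2 + p)/3)
d(l, D) = -1/3 (d(l, D) = (2 + (1/2)*2 + (4/3)*(-3) + (1/3)*2*(-3))/9 = (2 + 1 - 4 - 2)/9 = (1/9)*(-3) = -1/3)
(242 - 269)*d(12, g(5)) = (242 - 269)*(-1/3) = -27*(-1/3) = 9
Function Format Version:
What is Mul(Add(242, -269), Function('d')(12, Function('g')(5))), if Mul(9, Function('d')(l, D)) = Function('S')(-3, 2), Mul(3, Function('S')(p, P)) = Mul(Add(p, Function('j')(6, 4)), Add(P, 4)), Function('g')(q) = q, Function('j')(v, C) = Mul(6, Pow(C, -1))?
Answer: 9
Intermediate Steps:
Function('S')(p, P) = Mul(Rational(1, 3), Add(4, P), Add(Rational(3, 2), p)) (Function('S')(p, P) = Mul(Rational(1, 3), Mul(Add(p, Mul(6, Pow(4, -1))), Add(P, 4))) = Mul(Rational(1, 3), Mul(Add(p, Mul(6, Rational(1, 4))), Add(4, P))) = Mul(Rational(1, 3), Mul(Add(p, Rational(3, 2)), Add(4, P))) = Mul(Rational(1, 3), Mul(Add(Rational(3, 2), p), Add(4, P))) = Mul(Rational(1, 3), Mul(Add(4, P), Add(Rational(3, 2), p))) = Mul(Rational(1, 3), Add(4, P), Add(Rational(3, 2), p)))
Function('d')(l, D) = Rational(-1, 3) (Function('d')(l, D) = Mul(Rational(1, 9), Add(2, Mul(Rational(1, 2), 2), Mul(Rational(4, 3), -3), Mul(Rational(1, 3), 2, -3))) = Mul(Rational(1, 9), Add(2, 1, -4, -2)) = Mul(Rational(1, 9), -3) = Rational(-1, 3))
Mul(Add(242, -269), Function('d')(12, Function('g')(5))) = Mul(Add(242, -269), Rational(-1, 3)) = Mul(-27, Rational(-1, 3)) = 9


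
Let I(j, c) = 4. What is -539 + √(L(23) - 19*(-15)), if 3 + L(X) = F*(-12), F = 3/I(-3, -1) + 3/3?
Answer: -539 + 3*√29 ≈ -522.84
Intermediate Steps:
F = 7/4 (F = 3/4 + 3/3 = 3*(¼) + 3*(⅓) = ¾ + 1 = 7/4 ≈ 1.7500)
L(X) = -24 (L(X) = -3 + (7/4)*(-12) = -3 - 21 = -24)
-539 + √(L(23) - 19*(-15)) = -539 + √(-24 - 19*(-15)) = -539 + √(-24 + 285) = -539 + √261 = -539 + 3*√29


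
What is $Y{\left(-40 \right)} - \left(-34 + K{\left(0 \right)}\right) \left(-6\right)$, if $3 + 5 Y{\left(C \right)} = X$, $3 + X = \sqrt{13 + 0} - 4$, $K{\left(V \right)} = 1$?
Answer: $-200 + \frac{\sqrt{13}}{5} \approx -199.28$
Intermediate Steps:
$X = -7 + \sqrt{13}$ ($X = -3 + \left(\sqrt{13 + 0} - 4\right) = -3 - \left(4 - \sqrt{13}\right) = -7 + \sqrt{13} \approx -3.3944$)
$Y{\left(C \right)} = -2 + \frac{\sqrt{13}}{5}$ ($Y{\left(C \right)} = - \frac{3}{5} + \frac{-7 + \sqrt{13}}{5} = - \frac{3}{5} - \left(\frac{7}{5} - \frac{\sqrt{13}}{5}\right) = -2 + \frac{\sqrt{13}}{5}$)
$Y{\left(-40 \right)} - \left(-34 + K{\left(0 \right)}\right) \left(-6\right) = \left(-2 + \frac{\sqrt{13}}{5}\right) - \left(-34 + 1\right) \left(-6\right) = \left(-2 + \frac{\sqrt{13}}{5}\right) - \left(-33\right) \left(-6\right) = \left(-2 + \frac{\sqrt{13}}{5}\right) - 198 = -200 + \frac{\sqrt{13}}{5}$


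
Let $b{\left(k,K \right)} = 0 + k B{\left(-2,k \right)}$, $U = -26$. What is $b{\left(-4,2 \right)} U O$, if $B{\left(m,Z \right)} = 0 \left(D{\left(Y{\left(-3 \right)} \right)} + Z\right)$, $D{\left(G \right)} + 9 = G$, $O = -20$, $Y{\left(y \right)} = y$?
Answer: $0$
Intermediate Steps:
$D{\left(G \right)} = -9 + G$
$B{\left(m,Z \right)} = 0$ ($B{\left(m,Z \right)} = 0 \left(\left(-9 - 3\right) + Z\right) = 0 \left(-12 + Z\right) = 0$)
$b{\left(k,K \right)} = 0$ ($b{\left(k,K \right)} = 0 + k 0 = 0 + 0 = 0$)
$b{\left(-4,2 \right)} U O = 0 \left(-26\right) \left(-20\right) = 0 \left(-20\right) = 0$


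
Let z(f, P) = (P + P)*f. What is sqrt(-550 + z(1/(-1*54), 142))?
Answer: 4*I*sqrt(2811)/9 ≈ 23.564*I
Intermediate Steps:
z(f, P) = 2*P*f (z(f, P) = (2*P)*f = 2*P*f)
sqrt(-550 + z(1/(-1*54), 142)) = sqrt(-550 + 2*142/(-1*54)) = sqrt(-550 + 2*142/(-54)) = sqrt(-550 + 2*142*(-1/54)) = sqrt(-550 - 142/27) = sqrt(-14992/27) = 4*I*sqrt(2811)/9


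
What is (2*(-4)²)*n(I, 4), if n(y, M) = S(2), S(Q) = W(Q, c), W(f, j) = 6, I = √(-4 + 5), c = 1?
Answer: 192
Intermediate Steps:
I = 1 (I = √1 = 1)
S(Q) = 6
n(y, M) = 6
(2*(-4)²)*n(I, 4) = (2*(-4)²)*6 = (2*16)*6 = 32*6 = 192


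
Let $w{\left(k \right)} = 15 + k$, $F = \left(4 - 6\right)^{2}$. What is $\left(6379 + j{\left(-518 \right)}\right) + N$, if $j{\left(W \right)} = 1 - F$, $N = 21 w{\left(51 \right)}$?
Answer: $7762$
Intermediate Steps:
$F = 4$ ($F = \left(-2\right)^{2} = 4$)
$N = 1386$ ($N = 21 \left(15 + 51\right) = 21 \cdot 66 = 1386$)
$j{\left(W \right)} = -3$ ($j{\left(W \right)} = 1 - 4 = -3$)
$\left(6379 + j{\left(-518 \right)}\right) + N = \left(6379 - 3\right) + 1386 = 6376 + 1386 = 7762$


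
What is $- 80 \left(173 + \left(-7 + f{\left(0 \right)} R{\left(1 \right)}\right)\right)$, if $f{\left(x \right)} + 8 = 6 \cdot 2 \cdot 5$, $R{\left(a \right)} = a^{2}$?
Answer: $-17440$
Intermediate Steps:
$f{\left(x \right)} = 52$ ($f{\left(x \right)} = -8 + 6 \cdot 2 \cdot 5 = -8 + 12 \cdot 5 = -8 + 60 = 52$)
$- 80 \left(173 + \left(-7 + f{\left(0 \right)} R{\left(1 \right)}\right)\right) = - 80 \left(173 - \left(7 - 52 \cdot 1^{2}\right)\right) = - 80 \left(173 + \left(-7 + 52 \cdot 1\right)\right) = - 80 \left(173 + \left(-7 + 52\right)\right) = - 80 \left(173 + 45\right) = \left(-80\right) 218 = -17440$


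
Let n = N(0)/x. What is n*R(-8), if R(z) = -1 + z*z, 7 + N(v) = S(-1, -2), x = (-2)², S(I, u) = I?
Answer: -126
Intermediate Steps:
x = 4
N(v) = -8 (N(v) = -7 - 1 = -8)
n = -2 (n = -8/4 = -8*¼ = -2)
R(z) = -1 + z²
n*R(-8) = -2*(-1 + (-8)²) = -2*(-1 + 64) = -2*63 = -126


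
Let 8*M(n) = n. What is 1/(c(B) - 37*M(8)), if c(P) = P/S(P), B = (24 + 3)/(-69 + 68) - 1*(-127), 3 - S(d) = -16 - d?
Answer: -119/4303 ≈ -0.027655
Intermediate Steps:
S(d) = 19 + d (S(d) = 3 - (-16 - d) = 3 + (16 + d) = 19 + d)
M(n) = n/8
B = 100 (B = 27/(-1) + 127 = 27*(-1) + 127 = -27 + 127 = 100)
c(P) = P/(19 + P)
1/(c(B) - 37*M(8)) = 1/(100/(19 + 100) - 37*8/8) = 1/(100/119 - 37*1) = 1/(100*(1/119) - 37) = 1/(100/119 - 37) = 1/(-4303/119) = -119/4303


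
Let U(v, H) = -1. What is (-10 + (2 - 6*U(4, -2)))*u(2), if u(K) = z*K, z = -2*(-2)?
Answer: -16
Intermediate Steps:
z = 4
u(K) = 4*K
(-10 + (2 - 6*U(4, -2)))*u(2) = (-10 + (2 - 6*(-1)))*(4*2) = (-10 + (2 + 6))*8 = (-10 + 8)*8 = -2*8 = -16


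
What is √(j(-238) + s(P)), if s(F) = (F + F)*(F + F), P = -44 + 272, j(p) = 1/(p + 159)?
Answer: √1297728497/79 ≈ 456.00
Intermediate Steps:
j(p) = 1/(159 + p)
P = 228
s(F) = 4*F² (s(F) = (2*F)*(2*F) = 4*F²)
√(j(-238) + s(P)) = √(1/(159 - 238) + 4*228²) = √(1/(-79) + 4*51984) = √(-1/79 + 207936) = √(16426943/79) = √1297728497/79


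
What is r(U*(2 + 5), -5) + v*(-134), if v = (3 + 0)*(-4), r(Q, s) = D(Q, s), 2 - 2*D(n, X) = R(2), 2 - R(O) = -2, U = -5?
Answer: 1607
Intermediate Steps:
R(O) = 4 (R(O) = 2 - 1*(-2) = 2 + 2 = 4)
D(n, X) = -1 (D(n, X) = 1 - ½*4 = 1 - 2 = -1)
r(Q, s) = -1
v = -12 (v = 3*(-4) = -12)
r(U*(2 + 5), -5) + v*(-134) = -1 - 12*(-134) = -1 + 1608 = 1607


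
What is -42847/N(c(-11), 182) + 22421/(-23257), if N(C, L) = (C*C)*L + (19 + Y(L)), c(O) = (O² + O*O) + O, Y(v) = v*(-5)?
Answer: -218722586110/225844331427 ≈ -0.96847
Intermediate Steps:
Y(v) = -5*v
c(O) = O + 2*O² (c(O) = (O² + O²) + O = 2*O² + O = O + 2*O²)
N(C, L) = 19 - 5*L + L*C² (N(C, L) = (C*C)*L + (19 - 5*L) = C²*L + (19 - 5*L) = L*C² + (19 - 5*L) = 19 - 5*L + L*C²)
-42847/N(c(-11), 182) + 22421/(-23257) = -42847/(19 - 5*182 + 182*(-11*(1 + 2*(-11)))²) + 22421/(-23257) = -42847/(19 - 910 + 182*(-11*(1 - 22))²) + 22421*(-1/23257) = -42847/(19 - 910 + 182*(-11*(-21))²) - 22421/23257 = -42847/(19 - 910 + 182*231²) - 22421/23257 = -42847/(19 - 910 + 182*53361) - 22421/23257 = -42847/(19 - 910 + 9711702) - 22421/23257 = -42847/9710811 - 22421/23257 = -218722586110/225844331427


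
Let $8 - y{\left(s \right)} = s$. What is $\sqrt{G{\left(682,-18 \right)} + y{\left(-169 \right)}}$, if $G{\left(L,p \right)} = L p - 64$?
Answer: $i \sqrt{12163} \approx 110.29 i$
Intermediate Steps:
$y{\left(s \right)} = 8 - s$
$G{\left(L,p \right)} = -64 + L p$
$\sqrt{G{\left(682,-18 \right)} + y{\left(-169 \right)}} = \sqrt{\left(-64 + 682 \left(-18\right)\right) + \left(8 - -169\right)} = \sqrt{\left(-64 - 12276\right) + \left(8 + 169\right)} = \sqrt{-12340 + 177} = \sqrt{-12163} = i \sqrt{12163}$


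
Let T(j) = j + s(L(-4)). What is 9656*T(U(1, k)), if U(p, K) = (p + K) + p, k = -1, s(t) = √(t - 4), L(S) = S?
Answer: 9656 + 19312*I*√2 ≈ 9656.0 + 27311.0*I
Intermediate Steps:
s(t) = √(-4 + t)
U(p, K) = K + 2*p (U(p, K) = (K + p) + p = K + 2*p)
T(j) = j + 2*I*√2 (T(j) = j + √(-4 - 4) = j + √(-8) = j + 2*I*√2)
9656*T(U(1, k)) = 9656*((-1 + 2*1) + 2*I*√2) = 9656*((-1 + 2) + 2*I*√2) = 9656*(1 + 2*I*√2) = 9656 + 19312*I*√2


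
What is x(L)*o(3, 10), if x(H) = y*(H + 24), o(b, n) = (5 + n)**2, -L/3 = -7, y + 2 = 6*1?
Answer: 40500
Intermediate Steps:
y = 4 (y = -2 + 6*1 = -2 + 6 = 4)
L = 21 (L = -3*(-7) = 21)
x(H) = 96 + 4*H (x(H) = 4*(H + 24) = 4*(24 + H) = 96 + 4*H)
x(L)*o(3, 10) = (96 + 4*21)*(5 + 10)**2 = (96 + 84)*15**2 = 180*225 = 40500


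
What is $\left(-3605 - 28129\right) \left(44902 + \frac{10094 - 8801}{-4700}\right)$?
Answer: $- \frac{3348541643769}{2350} \approx -1.4249 \cdot 10^{9}$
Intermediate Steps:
$\left(-3605 - 28129\right) \left(44902 + \frac{10094 - 8801}{-4700}\right) = - 31734 \left(44902 + 1293 \left(- \frac{1}{4700}\right)\right) = - 31734 \left(44902 - \frac{1293}{4700}\right) = \left(-31734\right) \frac{211038107}{4700} = - \frac{3348541643769}{2350}$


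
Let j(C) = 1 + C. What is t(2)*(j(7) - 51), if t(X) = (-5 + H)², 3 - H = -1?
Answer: -43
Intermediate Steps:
H = 4 (H = 3 - 1*(-1) = 3 + 1 = 4)
t(X) = 1 (t(X) = (-5 + 4)² = (-1)² = 1)
t(2)*(j(7) - 51) = 1*((1 + 7) - 51) = 1*(8 - 51) = 1*(-43) = -43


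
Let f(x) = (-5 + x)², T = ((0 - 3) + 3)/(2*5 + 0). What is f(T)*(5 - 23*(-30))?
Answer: 17375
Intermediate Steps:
T = 0 (T = (-3 + 3)/(10 + 0) = 0/10 = 0*(⅒) = 0)
f(T)*(5 - 23*(-30)) = (-5 + 0)²*(5 - 23*(-30)) = (-5)²*(5 + 690) = 25*695 = 17375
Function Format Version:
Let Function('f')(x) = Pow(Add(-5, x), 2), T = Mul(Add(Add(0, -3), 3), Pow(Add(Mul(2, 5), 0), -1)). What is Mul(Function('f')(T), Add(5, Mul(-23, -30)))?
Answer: 17375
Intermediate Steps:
T = 0 (T = Mul(Add(-3, 3), Pow(Add(10, 0), -1)) = Mul(0, Pow(10, -1)) = Mul(0, Rational(1, 10)) = 0)
Mul(Function('f')(T), Add(5, Mul(-23, -30))) = Mul(Pow(Add(-5, 0), 2), Add(5, Mul(-23, -30))) = Mul(Pow(-5, 2), Add(5, 690)) = Mul(25, 695) = 17375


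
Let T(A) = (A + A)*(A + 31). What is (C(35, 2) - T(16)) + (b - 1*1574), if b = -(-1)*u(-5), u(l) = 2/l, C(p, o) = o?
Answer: -15382/5 ≈ -3076.4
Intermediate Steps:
b = -⅖ (b = -(-1)*2/(-5) = -(-1)*2*(-⅕) = -(-1)*(-2)/5 = -1*⅖ = -⅖ ≈ -0.40000)
T(A) = 2*A*(31 + A) (T(A) = (2*A)*(31 + A) = 2*A*(31 + A))
(C(35, 2) - T(16)) + (b - 1*1574) = (2 - 2*16*(31 + 16)) + (-⅖ - 1*1574) = (2 - 2*16*47) + (-⅖ - 1574) = (2 - 1*1504) - 7872/5 = (2 - 1504) - 7872/5 = -1502 - 7872/5 = -15382/5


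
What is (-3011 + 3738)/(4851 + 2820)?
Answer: 727/7671 ≈ 0.094773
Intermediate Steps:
(-3011 + 3738)/(4851 + 2820) = 727/7671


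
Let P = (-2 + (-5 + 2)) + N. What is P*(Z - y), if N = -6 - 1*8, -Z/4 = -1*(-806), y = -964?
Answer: 42940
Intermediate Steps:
Z = -3224 (Z = -(-4)*(-806) = -4*806 = -3224)
N = -14 (N = -6 - 8 = -14)
P = -19 (P = (-2 + (-5 + 2)) - 14 = (-2 - 3) - 14 = -5 - 14 = -19)
P*(Z - y) = -19*(-3224 - 1*(-964)) = -19*(-3224 + 964) = -19*(-2260) = 42940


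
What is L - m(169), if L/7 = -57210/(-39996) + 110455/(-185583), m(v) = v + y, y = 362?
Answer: -216555145831/412365426 ≈ -525.15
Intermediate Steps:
m(v) = 362 + v (m(v) = v + 362 = 362 + v)
L = 2410895375/412365426 (L = 7*(-57210/(-39996) + 110455/(-185583)) = 7*(-57210*(-1/39996) + 110455*(-1/185583)) = 7*(9535/6666 - 110455/185583) = 7*(344413625/412365426) = 2410895375/412365426 ≈ 5.8465)
L - m(169) = 2410895375/412365426 - (362 + 169) = 2410895375/412365426 - 1*531 = 2410895375/412365426 - 531 = -216555145831/412365426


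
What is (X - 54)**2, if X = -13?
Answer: 4489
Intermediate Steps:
(X - 54)**2 = (-13 - 54)**2 = (-67)**2 = 4489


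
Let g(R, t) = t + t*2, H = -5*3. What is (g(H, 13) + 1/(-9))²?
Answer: 122500/81 ≈ 1512.3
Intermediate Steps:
H = -15
g(R, t) = 3*t (g(R, t) = t + 2*t = 3*t)
(g(H, 13) + 1/(-9))² = (3*13 + 1/(-9))² = (39 - ⅑)² = (350/9)² = 122500/81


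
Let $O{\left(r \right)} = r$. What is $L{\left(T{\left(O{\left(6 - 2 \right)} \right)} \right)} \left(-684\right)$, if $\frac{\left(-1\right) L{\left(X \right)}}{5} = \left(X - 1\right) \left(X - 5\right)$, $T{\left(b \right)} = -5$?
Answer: $205200$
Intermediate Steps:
$L{\left(X \right)} = - 5 \left(-1 + X\right) \left(-5 + X\right)$ ($L{\left(X \right)} = - 5 \left(X - 1\right) \left(X - 5\right) = - 5 \left(-1 + X\right) \left(-5 + X\right)$)
$L{\left(T{\left(O{\left(6 - 2 \right)} \right)} \right)} \left(-684\right) = \left(-25 - 5 \left(-5\right)^{2} + 30 \left(-5\right)\right) \left(-684\right) = \left(-25 - 125 - 150\right) \left(-684\right) = \left(-300\right) \left(-684\right) = 205200$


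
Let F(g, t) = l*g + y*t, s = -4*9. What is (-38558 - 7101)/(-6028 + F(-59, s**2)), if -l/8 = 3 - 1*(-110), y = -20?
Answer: -45659/21388 ≈ -2.1348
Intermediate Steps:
s = -36
l = -904 (l = -8*(3 - 1*(-110)) = -8*(3 + 110) = -8*113 = -904)
F(g, t) = -904*g - 20*t
(-38558 - 7101)/(-6028 + F(-59, s**2)) = (-38558 - 7101)/(-6028 + (-904*(-59) - 20*(-36)**2)) = -45659/(-6028 + (53336 - 20*1296)) = -45659/(-6028 + (53336 - 25920)) = -45659/(-6028 + 27416) = -45659/21388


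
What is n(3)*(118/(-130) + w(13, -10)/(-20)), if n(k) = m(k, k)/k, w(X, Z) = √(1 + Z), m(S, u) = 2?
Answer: -118/195 - I/10 ≈ -0.60513 - 0.1*I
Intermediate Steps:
n(k) = 2/k
n(3)*(118/(-130) + w(13, -10)/(-20)) = (2/3)*(118/(-130) + √(1 - 10)/(-20)) = (2*(⅓))*(118*(-1/130) + √(-9)*(-1/20)) = 2*(-59/65 + (3*I)*(-1/20))/3 = 2*(-59/65 - 3*I/20)/3 = -118/195 - I/10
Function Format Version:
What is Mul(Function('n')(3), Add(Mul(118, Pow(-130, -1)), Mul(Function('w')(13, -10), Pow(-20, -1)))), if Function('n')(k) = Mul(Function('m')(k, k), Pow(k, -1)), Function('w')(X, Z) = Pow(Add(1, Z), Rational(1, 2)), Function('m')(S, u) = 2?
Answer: Add(Rational(-118, 195), Mul(Rational(-1, 10), I)) ≈ Add(-0.60513, Mul(-0.10000, I))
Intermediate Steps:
Function('n')(k) = Mul(2, Pow(k, -1))
Mul(Function('n')(3), Add(Mul(118, Pow(-130, -1)), Mul(Function('w')(13, -10), Pow(-20, -1)))) = Mul(Mul(2, Pow(3, -1)), Add(Mul(118, Pow(-130, -1)), Mul(Pow(Add(1, -10), Rational(1, 2)), Pow(-20, -1)))) = Mul(Mul(2, Rational(1, 3)), Add(Mul(118, Rational(-1, 130)), Mul(Pow(-9, Rational(1, 2)), Rational(-1, 20)))) = Mul(Rational(2, 3), Add(Rational(-59, 65), Mul(Mul(3, I), Rational(-1, 20)))) = Mul(Rational(2, 3), Add(Rational(-59, 65), Mul(Rational(-3, 20), I))) = Add(Rational(-118, 195), Mul(Rational(-1, 10), I))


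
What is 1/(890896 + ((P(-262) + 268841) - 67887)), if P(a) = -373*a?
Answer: 1/1189576 ≈ 8.4064e-7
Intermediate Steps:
1/(890896 + ((P(-262) + 268841) - 67887)) = 1/(890896 + ((-373*(-262) + 268841) - 67887)) = 1/(890896 + ((97726 + 268841) - 67887)) = 1/(890896 + (366567 - 67887)) = 1/(890896 + 298680) = 1/1189576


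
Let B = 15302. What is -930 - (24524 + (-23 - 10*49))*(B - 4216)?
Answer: -266186876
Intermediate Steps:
-930 - (24524 + (-23 - 10*49))*(B - 4216) = -930 - (24524 + (-23 - 10*49))*(15302 - 4216) = -930 - (24524 + (-23 - 490))*11086 = -930 - (24524 - 513)*11086 = -930 - 24011*11086 = -930 - 1*266185946 = -930 - 266185946 = -266186876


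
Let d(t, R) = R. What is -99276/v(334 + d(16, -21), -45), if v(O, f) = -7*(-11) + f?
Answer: -24819/8 ≈ -3102.4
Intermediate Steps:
v(O, f) = 77 + f
-99276/v(334 + d(16, -21), -45) = -99276/(77 - 45) = -99276/32 = -99276*1/32 = -24819/8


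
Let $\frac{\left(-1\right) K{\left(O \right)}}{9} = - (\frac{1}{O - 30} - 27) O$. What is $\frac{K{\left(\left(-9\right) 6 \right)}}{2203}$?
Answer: $\frac{183789}{30842} \approx 5.959$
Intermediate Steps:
$K{\left(O \right)} = - 9 O \left(27 - \frac{1}{-30 + O}\right)$ ($K{\left(O \right)} = - 9 - (\frac{1}{O - 30} - 27) O = - 9 - (\frac{1}{-30 + O} - 27) O = - 9 - (-27 + \frac{1}{-30 + O}) O = - 9 \left(27 - \frac{1}{-30 + O}\right) O = - 9 O \left(27 - \frac{1}{-30 + O}\right)$)
$\frac{K{\left(\left(-9\right) 6 \right)}}{2203} = \frac{9 \left(\left(-9\right) 6\right) \frac{1}{-30 - 54} \left(811 - 27 \left(\left(-9\right) 6\right)\right)}{2203} = 9 \left(-54\right) \frac{1}{-30 - 54} \left(811 - -1458\right) \frac{1}{2203} = 9 \left(-54\right) \frac{1}{-84} \left(811 + 1458\right) \frac{1}{2203} = 9 \left(-54\right) \left(- \frac{1}{84}\right) 2269 \cdot \frac{1}{2203} = \frac{183789}{14} \cdot \frac{1}{2203} = \frac{183789}{30842}$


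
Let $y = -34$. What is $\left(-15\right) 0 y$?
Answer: $0$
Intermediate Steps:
$\left(-15\right) 0 y = \left(-15\right) 0 \left(-34\right) = 0 \left(-34\right) = 0$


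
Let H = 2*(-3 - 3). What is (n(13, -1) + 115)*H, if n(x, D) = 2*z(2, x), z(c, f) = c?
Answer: -1428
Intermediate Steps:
H = -12 (H = 2*(-6) = -12)
n(x, D) = 4 (n(x, D) = 2*2 = 4)
(n(13, -1) + 115)*H = (4 + 115)*(-12) = 119*(-12) = -1428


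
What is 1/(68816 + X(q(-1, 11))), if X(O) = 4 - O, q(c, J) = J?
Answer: 1/68809 ≈ 1.4533e-5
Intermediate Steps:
1/(68816 + X(q(-1, 11))) = 1/(68816 + (4 - 1*11)) = 1/(68816 + (4 - 11)) = 1/(68816 - 7) = 1/68809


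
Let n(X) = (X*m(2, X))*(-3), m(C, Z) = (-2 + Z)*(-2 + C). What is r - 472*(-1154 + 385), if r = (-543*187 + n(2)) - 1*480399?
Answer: -218972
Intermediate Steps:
m(C, Z) = (-2 + C)*(-2 + Z)
n(X) = 0 (n(X) = (X*(4 - 2*2 - 2*X + 2*X))*(-3) = (X*(4 - 4 - 2*X + 2*X))*(-3) = (X*0)*(-3) = 0*(-3) = 0)
r = -581940 (r = (-543*187 + 0) - 1*480399 = (-101541 + 0) - 480399 = -101541 - 480399 = -581940)
r - 472*(-1154 + 385) = -581940 - 472*(-1154 + 385) = -581940 - 472*(-769) = -581940 - 1*(-362968) = -581940 + 362968 = -218972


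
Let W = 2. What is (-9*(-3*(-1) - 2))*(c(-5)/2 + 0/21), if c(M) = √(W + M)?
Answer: -9*I*√3/2 ≈ -7.7942*I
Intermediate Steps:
c(M) = √(2 + M)
(-9*(-3*(-1) - 2))*(c(-5)/2 + 0/21) = (-9*(-3*(-1) - 2))*(√(2 - 5)/2 + 0/21) = (-9*(3 - 2))*(√(-3)*(½) + 0*(1/21)) = (-9*1)*((I*√3)*(½) + 0) = -9*(I*√3/2 + 0) = -9*I*√3/2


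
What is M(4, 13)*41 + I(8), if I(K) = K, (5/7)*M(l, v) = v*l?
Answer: 14964/5 ≈ 2992.8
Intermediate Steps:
M(l, v) = 7*l*v/5 (M(l, v) = 7*(v*l)/5 = 7*(l*v)/5 = 7*l*v/5)
M(4, 13)*41 + I(8) = ((7/5)*4*13)*41 + 8 = (364/5)*41 + 8 = 14924/5 + 8 = 14964/5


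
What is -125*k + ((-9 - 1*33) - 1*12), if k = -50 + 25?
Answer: 3071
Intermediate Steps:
k = -25
-125*k + ((-9 - 1*33) - 1*12) = -125*(-25) + ((-9 - 1*33) - 1*12) = 3125 + ((-9 - 33) - 12) = 3125 + (-42 - 12) = 3125 - 54 = 3071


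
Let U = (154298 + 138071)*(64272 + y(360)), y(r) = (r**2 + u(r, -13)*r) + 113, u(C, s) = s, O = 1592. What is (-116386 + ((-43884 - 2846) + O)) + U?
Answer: 55346752021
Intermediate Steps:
y(r) = 113 + r**2 - 13*r (y(r) = (r**2 - 13*r) + 113 = 113 + r**2 - 13*r)
U = 55346913545 (U = (154298 + 138071)*(64272 + (113 + 360**2 - 13*360)) = 292369*(64272 + (113 + 129600 - 4680)) = 292369*(64272 + 125033) = 292369*189305 = 55346913545)
(-116386 + ((-43884 - 2846) + O)) + U = (-116386 + ((-43884 - 2846) + 1592)) + 55346913545 = (-116386 + (-46730 + 1592)) + 55346913545 = (-116386 - 45138) + 55346913545 = -161524 + 55346913545 = 55346752021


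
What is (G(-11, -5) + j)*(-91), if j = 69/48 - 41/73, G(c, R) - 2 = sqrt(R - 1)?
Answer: -305669/1168 - 91*I*sqrt(6) ≈ -261.7 - 222.9*I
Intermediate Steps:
G(c, R) = 2 + sqrt(-1 + R) (G(c, R) = 2 + sqrt(R - 1) = 2 + sqrt(-1 + R))
j = 1023/1168 (j = 69*(1/48) - 41*1/73 = 23/16 - 41/73 = 1023/1168 ≈ 0.87586)
(G(-11, -5) + j)*(-91) = ((2 + sqrt(-1 - 5)) + 1023/1168)*(-91) = ((2 + sqrt(-6)) + 1023/1168)*(-91) = ((2 + I*sqrt(6)) + 1023/1168)*(-91) = (3359/1168 + I*sqrt(6))*(-91) = -305669/1168 - 91*I*sqrt(6)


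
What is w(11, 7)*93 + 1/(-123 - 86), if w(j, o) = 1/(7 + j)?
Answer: 6473/1254 ≈ 5.1619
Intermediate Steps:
w(11, 7)*93 + 1/(-123 - 86) = 93/(7 + 11) + 1/(-123 - 86) = 93/18 + 1/(-209) = (1/18)*93 - 1/209 = 31/6 - 1/209 = 6473/1254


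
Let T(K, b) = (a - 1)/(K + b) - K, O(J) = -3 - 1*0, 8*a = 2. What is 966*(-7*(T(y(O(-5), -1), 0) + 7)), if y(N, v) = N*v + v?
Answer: -125097/4 ≈ -31274.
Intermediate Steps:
a = 1/4 (a = (1/8)*2 = 1/4 ≈ 0.25000)
O(J) = -3 (O(J) = -3 + 0 = -3)
y(N, v) = v + N*v
T(K, b) = -K - 3/(4*(K + b)) (T(K, b) = (1/4 - 1)/(K + b) - K = -3/(4*(K + b)) - K = -K - 3/(4*(K + b)))
966*(-7*(T(y(O(-5), -1), 0) + 7)) = 966*(-7*((-3/4 - (-(1 - 3))**2 - 1*(-(1 - 3))*0)/(-(1 - 3) + 0) + 7)) = 966*(-7*((-3/4 - (-1*(-2))**2 - 1*(-1*(-2))*0)/(-1*(-2) + 0) + 7)) = 966*(-7*((-3/4 - 1*2**2 - 1*2*0)/(2 + 0) + 7)) = 966*(-7*((-3/4 - 1*4 + 0)/2 + 7)) = 966*(-7*((-3/4 - 4 + 0)/2 + 7)) = 966*(-7*((1/2)*(-19/4) + 7)) = 966*(-7*(-19/8 + 7)) = 966*(-7*37/8) = 966*(-259/8) = -125097/4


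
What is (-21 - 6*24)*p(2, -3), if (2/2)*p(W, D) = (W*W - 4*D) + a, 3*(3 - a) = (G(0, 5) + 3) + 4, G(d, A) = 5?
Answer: -2475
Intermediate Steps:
a = -1 (a = 3 - ((5 + 3) + 4)/3 = 3 - (8 + 4)/3 = 3 - 1/3*12 = 3 - 4 = -1)
p(W, D) = -1 + W**2 - 4*D (p(W, D) = (W*W - 4*D) - 1 = (W**2 - 4*D) - 1 = -1 + W**2 - 4*D)
(-21 - 6*24)*p(2, -3) = (-21 - 6*24)*(-1 + 2**2 - 4*(-3)) = (-21 - 144)*(-1 + 4 + 12) = -165*15 = -2475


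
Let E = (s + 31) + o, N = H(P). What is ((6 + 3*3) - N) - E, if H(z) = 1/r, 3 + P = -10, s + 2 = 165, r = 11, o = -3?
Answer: -1937/11 ≈ -176.09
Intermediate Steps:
s = 163 (s = -2 + 165 = 163)
P = -13 (P = -3 - 10 = -13)
H(z) = 1/11
N = 1/11 ≈ 0.090909
E = 191 (E = (163 + 31) - 3 = 194 - 3 = 191)
((6 + 3*3) - N) - E = ((6 + 3*3) - 1*1/11) - 1*191 = ((6 + 9) - 1/11) - 191 = (15 - 1/11) - 191 = 164/11 - 191 = -1937/11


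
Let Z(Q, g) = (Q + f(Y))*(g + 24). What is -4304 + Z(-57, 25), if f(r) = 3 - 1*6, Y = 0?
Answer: -7244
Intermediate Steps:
f(r) = -3 (f(r) = 3 - 6 = -3)
Z(Q, g) = (-3 + Q)*(24 + g) (Z(Q, g) = (Q - 3)*(g + 24) = (-3 + Q)*(24 + g))
-4304 + Z(-57, 25) = -4304 + (-72 - 3*25 + 24*(-57) - 57*25) = -4304 + (-72 - 75 - 1368 - 1425) = -4304 - 2940 = -7244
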